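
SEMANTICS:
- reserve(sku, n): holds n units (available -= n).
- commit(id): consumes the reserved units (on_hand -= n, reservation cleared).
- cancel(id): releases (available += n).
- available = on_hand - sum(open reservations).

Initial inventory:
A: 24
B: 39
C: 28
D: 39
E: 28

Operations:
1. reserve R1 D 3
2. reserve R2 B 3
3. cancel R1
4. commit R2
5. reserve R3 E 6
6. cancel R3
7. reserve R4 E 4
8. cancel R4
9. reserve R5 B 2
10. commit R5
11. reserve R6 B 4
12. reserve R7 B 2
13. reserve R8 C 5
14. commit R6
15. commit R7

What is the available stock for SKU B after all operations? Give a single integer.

Step 1: reserve R1 D 3 -> on_hand[A=24 B=39 C=28 D=39 E=28] avail[A=24 B=39 C=28 D=36 E=28] open={R1}
Step 2: reserve R2 B 3 -> on_hand[A=24 B=39 C=28 D=39 E=28] avail[A=24 B=36 C=28 D=36 E=28] open={R1,R2}
Step 3: cancel R1 -> on_hand[A=24 B=39 C=28 D=39 E=28] avail[A=24 B=36 C=28 D=39 E=28] open={R2}
Step 4: commit R2 -> on_hand[A=24 B=36 C=28 D=39 E=28] avail[A=24 B=36 C=28 D=39 E=28] open={}
Step 5: reserve R3 E 6 -> on_hand[A=24 B=36 C=28 D=39 E=28] avail[A=24 B=36 C=28 D=39 E=22] open={R3}
Step 6: cancel R3 -> on_hand[A=24 B=36 C=28 D=39 E=28] avail[A=24 B=36 C=28 D=39 E=28] open={}
Step 7: reserve R4 E 4 -> on_hand[A=24 B=36 C=28 D=39 E=28] avail[A=24 B=36 C=28 D=39 E=24] open={R4}
Step 8: cancel R4 -> on_hand[A=24 B=36 C=28 D=39 E=28] avail[A=24 B=36 C=28 D=39 E=28] open={}
Step 9: reserve R5 B 2 -> on_hand[A=24 B=36 C=28 D=39 E=28] avail[A=24 B=34 C=28 D=39 E=28] open={R5}
Step 10: commit R5 -> on_hand[A=24 B=34 C=28 D=39 E=28] avail[A=24 B=34 C=28 D=39 E=28] open={}
Step 11: reserve R6 B 4 -> on_hand[A=24 B=34 C=28 D=39 E=28] avail[A=24 B=30 C=28 D=39 E=28] open={R6}
Step 12: reserve R7 B 2 -> on_hand[A=24 B=34 C=28 D=39 E=28] avail[A=24 B=28 C=28 D=39 E=28] open={R6,R7}
Step 13: reserve R8 C 5 -> on_hand[A=24 B=34 C=28 D=39 E=28] avail[A=24 B=28 C=23 D=39 E=28] open={R6,R7,R8}
Step 14: commit R6 -> on_hand[A=24 B=30 C=28 D=39 E=28] avail[A=24 B=28 C=23 D=39 E=28] open={R7,R8}
Step 15: commit R7 -> on_hand[A=24 B=28 C=28 D=39 E=28] avail[A=24 B=28 C=23 D=39 E=28] open={R8}
Final available[B] = 28

Answer: 28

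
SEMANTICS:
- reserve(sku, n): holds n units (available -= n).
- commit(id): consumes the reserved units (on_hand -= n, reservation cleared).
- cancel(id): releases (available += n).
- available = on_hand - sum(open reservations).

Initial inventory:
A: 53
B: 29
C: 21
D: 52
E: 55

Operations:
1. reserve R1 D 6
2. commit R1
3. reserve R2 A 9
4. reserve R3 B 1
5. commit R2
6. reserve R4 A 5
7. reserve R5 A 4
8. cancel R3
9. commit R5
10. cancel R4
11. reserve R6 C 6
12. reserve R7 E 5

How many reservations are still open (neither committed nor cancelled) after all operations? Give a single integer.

Step 1: reserve R1 D 6 -> on_hand[A=53 B=29 C=21 D=52 E=55] avail[A=53 B=29 C=21 D=46 E=55] open={R1}
Step 2: commit R1 -> on_hand[A=53 B=29 C=21 D=46 E=55] avail[A=53 B=29 C=21 D=46 E=55] open={}
Step 3: reserve R2 A 9 -> on_hand[A=53 B=29 C=21 D=46 E=55] avail[A=44 B=29 C=21 D=46 E=55] open={R2}
Step 4: reserve R3 B 1 -> on_hand[A=53 B=29 C=21 D=46 E=55] avail[A=44 B=28 C=21 D=46 E=55] open={R2,R3}
Step 5: commit R2 -> on_hand[A=44 B=29 C=21 D=46 E=55] avail[A=44 B=28 C=21 D=46 E=55] open={R3}
Step 6: reserve R4 A 5 -> on_hand[A=44 B=29 C=21 D=46 E=55] avail[A=39 B=28 C=21 D=46 E=55] open={R3,R4}
Step 7: reserve R5 A 4 -> on_hand[A=44 B=29 C=21 D=46 E=55] avail[A=35 B=28 C=21 D=46 E=55] open={R3,R4,R5}
Step 8: cancel R3 -> on_hand[A=44 B=29 C=21 D=46 E=55] avail[A=35 B=29 C=21 D=46 E=55] open={R4,R5}
Step 9: commit R5 -> on_hand[A=40 B=29 C=21 D=46 E=55] avail[A=35 B=29 C=21 D=46 E=55] open={R4}
Step 10: cancel R4 -> on_hand[A=40 B=29 C=21 D=46 E=55] avail[A=40 B=29 C=21 D=46 E=55] open={}
Step 11: reserve R6 C 6 -> on_hand[A=40 B=29 C=21 D=46 E=55] avail[A=40 B=29 C=15 D=46 E=55] open={R6}
Step 12: reserve R7 E 5 -> on_hand[A=40 B=29 C=21 D=46 E=55] avail[A=40 B=29 C=15 D=46 E=50] open={R6,R7}
Open reservations: ['R6', 'R7'] -> 2

Answer: 2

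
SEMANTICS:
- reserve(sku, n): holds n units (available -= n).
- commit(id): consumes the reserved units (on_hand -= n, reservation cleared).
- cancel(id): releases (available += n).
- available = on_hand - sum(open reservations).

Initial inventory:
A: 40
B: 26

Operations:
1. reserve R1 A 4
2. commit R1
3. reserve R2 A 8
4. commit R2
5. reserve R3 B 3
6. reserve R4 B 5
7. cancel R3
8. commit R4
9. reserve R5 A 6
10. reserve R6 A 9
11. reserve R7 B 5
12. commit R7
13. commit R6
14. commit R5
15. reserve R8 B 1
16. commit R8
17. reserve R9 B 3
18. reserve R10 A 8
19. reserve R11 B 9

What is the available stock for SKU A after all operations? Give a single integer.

Step 1: reserve R1 A 4 -> on_hand[A=40 B=26] avail[A=36 B=26] open={R1}
Step 2: commit R1 -> on_hand[A=36 B=26] avail[A=36 B=26] open={}
Step 3: reserve R2 A 8 -> on_hand[A=36 B=26] avail[A=28 B=26] open={R2}
Step 4: commit R2 -> on_hand[A=28 B=26] avail[A=28 B=26] open={}
Step 5: reserve R3 B 3 -> on_hand[A=28 B=26] avail[A=28 B=23] open={R3}
Step 6: reserve R4 B 5 -> on_hand[A=28 B=26] avail[A=28 B=18] open={R3,R4}
Step 7: cancel R3 -> on_hand[A=28 B=26] avail[A=28 B=21] open={R4}
Step 8: commit R4 -> on_hand[A=28 B=21] avail[A=28 B=21] open={}
Step 9: reserve R5 A 6 -> on_hand[A=28 B=21] avail[A=22 B=21] open={R5}
Step 10: reserve R6 A 9 -> on_hand[A=28 B=21] avail[A=13 B=21] open={R5,R6}
Step 11: reserve R7 B 5 -> on_hand[A=28 B=21] avail[A=13 B=16] open={R5,R6,R7}
Step 12: commit R7 -> on_hand[A=28 B=16] avail[A=13 B=16] open={R5,R6}
Step 13: commit R6 -> on_hand[A=19 B=16] avail[A=13 B=16] open={R5}
Step 14: commit R5 -> on_hand[A=13 B=16] avail[A=13 B=16] open={}
Step 15: reserve R8 B 1 -> on_hand[A=13 B=16] avail[A=13 B=15] open={R8}
Step 16: commit R8 -> on_hand[A=13 B=15] avail[A=13 B=15] open={}
Step 17: reserve R9 B 3 -> on_hand[A=13 B=15] avail[A=13 B=12] open={R9}
Step 18: reserve R10 A 8 -> on_hand[A=13 B=15] avail[A=5 B=12] open={R10,R9}
Step 19: reserve R11 B 9 -> on_hand[A=13 B=15] avail[A=5 B=3] open={R10,R11,R9}
Final available[A] = 5

Answer: 5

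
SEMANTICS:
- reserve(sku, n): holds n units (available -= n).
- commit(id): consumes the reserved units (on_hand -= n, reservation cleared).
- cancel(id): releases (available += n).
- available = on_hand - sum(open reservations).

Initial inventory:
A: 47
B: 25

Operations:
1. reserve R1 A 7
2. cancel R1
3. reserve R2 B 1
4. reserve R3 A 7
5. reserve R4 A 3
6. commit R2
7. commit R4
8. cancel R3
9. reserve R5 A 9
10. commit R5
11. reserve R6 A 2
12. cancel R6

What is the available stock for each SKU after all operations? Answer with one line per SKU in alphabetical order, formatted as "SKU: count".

Answer: A: 35
B: 24

Derivation:
Step 1: reserve R1 A 7 -> on_hand[A=47 B=25] avail[A=40 B=25] open={R1}
Step 2: cancel R1 -> on_hand[A=47 B=25] avail[A=47 B=25] open={}
Step 3: reserve R2 B 1 -> on_hand[A=47 B=25] avail[A=47 B=24] open={R2}
Step 4: reserve R3 A 7 -> on_hand[A=47 B=25] avail[A=40 B=24] open={R2,R3}
Step 5: reserve R4 A 3 -> on_hand[A=47 B=25] avail[A=37 B=24] open={R2,R3,R4}
Step 6: commit R2 -> on_hand[A=47 B=24] avail[A=37 B=24] open={R3,R4}
Step 7: commit R4 -> on_hand[A=44 B=24] avail[A=37 B=24] open={R3}
Step 8: cancel R3 -> on_hand[A=44 B=24] avail[A=44 B=24] open={}
Step 9: reserve R5 A 9 -> on_hand[A=44 B=24] avail[A=35 B=24] open={R5}
Step 10: commit R5 -> on_hand[A=35 B=24] avail[A=35 B=24] open={}
Step 11: reserve R6 A 2 -> on_hand[A=35 B=24] avail[A=33 B=24] open={R6}
Step 12: cancel R6 -> on_hand[A=35 B=24] avail[A=35 B=24] open={}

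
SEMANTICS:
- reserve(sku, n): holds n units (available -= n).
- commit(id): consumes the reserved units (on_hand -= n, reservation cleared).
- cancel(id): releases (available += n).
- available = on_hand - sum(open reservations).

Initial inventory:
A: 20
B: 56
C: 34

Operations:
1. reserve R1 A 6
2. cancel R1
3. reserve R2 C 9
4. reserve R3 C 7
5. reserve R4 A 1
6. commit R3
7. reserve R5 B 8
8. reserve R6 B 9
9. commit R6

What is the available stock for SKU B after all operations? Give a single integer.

Step 1: reserve R1 A 6 -> on_hand[A=20 B=56 C=34] avail[A=14 B=56 C=34] open={R1}
Step 2: cancel R1 -> on_hand[A=20 B=56 C=34] avail[A=20 B=56 C=34] open={}
Step 3: reserve R2 C 9 -> on_hand[A=20 B=56 C=34] avail[A=20 B=56 C=25] open={R2}
Step 4: reserve R3 C 7 -> on_hand[A=20 B=56 C=34] avail[A=20 B=56 C=18] open={R2,R3}
Step 5: reserve R4 A 1 -> on_hand[A=20 B=56 C=34] avail[A=19 B=56 C=18] open={R2,R3,R4}
Step 6: commit R3 -> on_hand[A=20 B=56 C=27] avail[A=19 B=56 C=18] open={R2,R4}
Step 7: reserve R5 B 8 -> on_hand[A=20 B=56 C=27] avail[A=19 B=48 C=18] open={R2,R4,R5}
Step 8: reserve R6 B 9 -> on_hand[A=20 B=56 C=27] avail[A=19 B=39 C=18] open={R2,R4,R5,R6}
Step 9: commit R6 -> on_hand[A=20 B=47 C=27] avail[A=19 B=39 C=18] open={R2,R4,R5}
Final available[B] = 39

Answer: 39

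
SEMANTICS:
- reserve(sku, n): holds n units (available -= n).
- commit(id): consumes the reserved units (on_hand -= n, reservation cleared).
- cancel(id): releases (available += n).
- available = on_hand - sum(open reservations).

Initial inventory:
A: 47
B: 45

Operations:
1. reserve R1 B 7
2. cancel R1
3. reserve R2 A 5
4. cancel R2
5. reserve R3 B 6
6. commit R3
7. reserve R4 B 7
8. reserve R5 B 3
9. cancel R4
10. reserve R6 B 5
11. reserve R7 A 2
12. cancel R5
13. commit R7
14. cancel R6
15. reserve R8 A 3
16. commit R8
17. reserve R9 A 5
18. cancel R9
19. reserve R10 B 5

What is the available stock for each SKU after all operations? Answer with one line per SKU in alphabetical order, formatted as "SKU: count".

Step 1: reserve R1 B 7 -> on_hand[A=47 B=45] avail[A=47 B=38] open={R1}
Step 2: cancel R1 -> on_hand[A=47 B=45] avail[A=47 B=45] open={}
Step 3: reserve R2 A 5 -> on_hand[A=47 B=45] avail[A=42 B=45] open={R2}
Step 4: cancel R2 -> on_hand[A=47 B=45] avail[A=47 B=45] open={}
Step 5: reserve R3 B 6 -> on_hand[A=47 B=45] avail[A=47 B=39] open={R3}
Step 6: commit R3 -> on_hand[A=47 B=39] avail[A=47 B=39] open={}
Step 7: reserve R4 B 7 -> on_hand[A=47 B=39] avail[A=47 B=32] open={R4}
Step 8: reserve R5 B 3 -> on_hand[A=47 B=39] avail[A=47 B=29] open={R4,R5}
Step 9: cancel R4 -> on_hand[A=47 B=39] avail[A=47 B=36] open={R5}
Step 10: reserve R6 B 5 -> on_hand[A=47 B=39] avail[A=47 B=31] open={R5,R6}
Step 11: reserve R7 A 2 -> on_hand[A=47 B=39] avail[A=45 B=31] open={R5,R6,R7}
Step 12: cancel R5 -> on_hand[A=47 B=39] avail[A=45 B=34] open={R6,R7}
Step 13: commit R7 -> on_hand[A=45 B=39] avail[A=45 B=34] open={R6}
Step 14: cancel R6 -> on_hand[A=45 B=39] avail[A=45 B=39] open={}
Step 15: reserve R8 A 3 -> on_hand[A=45 B=39] avail[A=42 B=39] open={R8}
Step 16: commit R8 -> on_hand[A=42 B=39] avail[A=42 B=39] open={}
Step 17: reserve R9 A 5 -> on_hand[A=42 B=39] avail[A=37 B=39] open={R9}
Step 18: cancel R9 -> on_hand[A=42 B=39] avail[A=42 B=39] open={}
Step 19: reserve R10 B 5 -> on_hand[A=42 B=39] avail[A=42 B=34] open={R10}

Answer: A: 42
B: 34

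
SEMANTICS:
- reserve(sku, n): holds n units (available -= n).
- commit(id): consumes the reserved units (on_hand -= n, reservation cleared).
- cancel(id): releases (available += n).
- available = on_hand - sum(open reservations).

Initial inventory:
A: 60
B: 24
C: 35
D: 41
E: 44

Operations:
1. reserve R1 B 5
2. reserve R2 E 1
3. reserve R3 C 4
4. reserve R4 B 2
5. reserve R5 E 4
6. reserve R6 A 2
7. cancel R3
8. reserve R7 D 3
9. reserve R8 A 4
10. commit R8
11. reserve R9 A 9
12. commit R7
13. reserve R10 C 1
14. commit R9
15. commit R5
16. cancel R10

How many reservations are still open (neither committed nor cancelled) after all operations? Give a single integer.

Step 1: reserve R1 B 5 -> on_hand[A=60 B=24 C=35 D=41 E=44] avail[A=60 B=19 C=35 D=41 E=44] open={R1}
Step 2: reserve R2 E 1 -> on_hand[A=60 B=24 C=35 D=41 E=44] avail[A=60 B=19 C=35 D=41 E=43] open={R1,R2}
Step 3: reserve R3 C 4 -> on_hand[A=60 B=24 C=35 D=41 E=44] avail[A=60 B=19 C=31 D=41 E=43] open={R1,R2,R3}
Step 4: reserve R4 B 2 -> on_hand[A=60 B=24 C=35 D=41 E=44] avail[A=60 B=17 C=31 D=41 E=43] open={R1,R2,R3,R4}
Step 5: reserve R5 E 4 -> on_hand[A=60 B=24 C=35 D=41 E=44] avail[A=60 B=17 C=31 D=41 E=39] open={R1,R2,R3,R4,R5}
Step 6: reserve R6 A 2 -> on_hand[A=60 B=24 C=35 D=41 E=44] avail[A=58 B=17 C=31 D=41 E=39] open={R1,R2,R3,R4,R5,R6}
Step 7: cancel R3 -> on_hand[A=60 B=24 C=35 D=41 E=44] avail[A=58 B=17 C=35 D=41 E=39] open={R1,R2,R4,R5,R6}
Step 8: reserve R7 D 3 -> on_hand[A=60 B=24 C=35 D=41 E=44] avail[A=58 B=17 C=35 D=38 E=39] open={R1,R2,R4,R5,R6,R7}
Step 9: reserve R8 A 4 -> on_hand[A=60 B=24 C=35 D=41 E=44] avail[A=54 B=17 C=35 D=38 E=39] open={R1,R2,R4,R5,R6,R7,R8}
Step 10: commit R8 -> on_hand[A=56 B=24 C=35 D=41 E=44] avail[A=54 B=17 C=35 D=38 E=39] open={R1,R2,R4,R5,R6,R7}
Step 11: reserve R9 A 9 -> on_hand[A=56 B=24 C=35 D=41 E=44] avail[A=45 B=17 C=35 D=38 E=39] open={R1,R2,R4,R5,R6,R7,R9}
Step 12: commit R7 -> on_hand[A=56 B=24 C=35 D=38 E=44] avail[A=45 B=17 C=35 D=38 E=39] open={R1,R2,R4,R5,R6,R9}
Step 13: reserve R10 C 1 -> on_hand[A=56 B=24 C=35 D=38 E=44] avail[A=45 B=17 C=34 D=38 E=39] open={R1,R10,R2,R4,R5,R6,R9}
Step 14: commit R9 -> on_hand[A=47 B=24 C=35 D=38 E=44] avail[A=45 B=17 C=34 D=38 E=39] open={R1,R10,R2,R4,R5,R6}
Step 15: commit R5 -> on_hand[A=47 B=24 C=35 D=38 E=40] avail[A=45 B=17 C=34 D=38 E=39] open={R1,R10,R2,R4,R6}
Step 16: cancel R10 -> on_hand[A=47 B=24 C=35 D=38 E=40] avail[A=45 B=17 C=35 D=38 E=39] open={R1,R2,R4,R6}
Open reservations: ['R1', 'R2', 'R4', 'R6'] -> 4

Answer: 4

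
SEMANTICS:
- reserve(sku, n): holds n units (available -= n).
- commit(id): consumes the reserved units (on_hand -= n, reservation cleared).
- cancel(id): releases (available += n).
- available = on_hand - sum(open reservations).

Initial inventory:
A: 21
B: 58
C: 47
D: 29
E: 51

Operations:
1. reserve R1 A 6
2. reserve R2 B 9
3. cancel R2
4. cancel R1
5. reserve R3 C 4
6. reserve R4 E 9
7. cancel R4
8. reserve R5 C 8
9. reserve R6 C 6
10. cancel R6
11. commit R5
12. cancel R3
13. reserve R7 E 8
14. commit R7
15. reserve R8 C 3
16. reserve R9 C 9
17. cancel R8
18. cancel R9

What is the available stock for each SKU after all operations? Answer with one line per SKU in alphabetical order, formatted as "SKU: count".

Step 1: reserve R1 A 6 -> on_hand[A=21 B=58 C=47 D=29 E=51] avail[A=15 B=58 C=47 D=29 E=51] open={R1}
Step 2: reserve R2 B 9 -> on_hand[A=21 B=58 C=47 D=29 E=51] avail[A=15 B=49 C=47 D=29 E=51] open={R1,R2}
Step 3: cancel R2 -> on_hand[A=21 B=58 C=47 D=29 E=51] avail[A=15 B=58 C=47 D=29 E=51] open={R1}
Step 4: cancel R1 -> on_hand[A=21 B=58 C=47 D=29 E=51] avail[A=21 B=58 C=47 D=29 E=51] open={}
Step 5: reserve R3 C 4 -> on_hand[A=21 B=58 C=47 D=29 E=51] avail[A=21 B=58 C=43 D=29 E=51] open={R3}
Step 6: reserve R4 E 9 -> on_hand[A=21 B=58 C=47 D=29 E=51] avail[A=21 B=58 C=43 D=29 E=42] open={R3,R4}
Step 7: cancel R4 -> on_hand[A=21 B=58 C=47 D=29 E=51] avail[A=21 B=58 C=43 D=29 E=51] open={R3}
Step 8: reserve R5 C 8 -> on_hand[A=21 B=58 C=47 D=29 E=51] avail[A=21 B=58 C=35 D=29 E=51] open={R3,R5}
Step 9: reserve R6 C 6 -> on_hand[A=21 B=58 C=47 D=29 E=51] avail[A=21 B=58 C=29 D=29 E=51] open={R3,R5,R6}
Step 10: cancel R6 -> on_hand[A=21 B=58 C=47 D=29 E=51] avail[A=21 B=58 C=35 D=29 E=51] open={R3,R5}
Step 11: commit R5 -> on_hand[A=21 B=58 C=39 D=29 E=51] avail[A=21 B=58 C=35 D=29 E=51] open={R3}
Step 12: cancel R3 -> on_hand[A=21 B=58 C=39 D=29 E=51] avail[A=21 B=58 C=39 D=29 E=51] open={}
Step 13: reserve R7 E 8 -> on_hand[A=21 B=58 C=39 D=29 E=51] avail[A=21 B=58 C=39 D=29 E=43] open={R7}
Step 14: commit R7 -> on_hand[A=21 B=58 C=39 D=29 E=43] avail[A=21 B=58 C=39 D=29 E=43] open={}
Step 15: reserve R8 C 3 -> on_hand[A=21 B=58 C=39 D=29 E=43] avail[A=21 B=58 C=36 D=29 E=43] open={R8}
Step 16: reserve R9 C 9 -> on_hand[A=21 B=58 C=39 D=29 E=43] avail[A=21 B=58 C=27 D=29 E=43] open={R8,R9}
Step 17: cancel R8 -> on_hand[A=21 B=58 C=39 D=29 E=43] avail[A=21 B=58 C=30 D=29 E=43] open={R9}
Step 18: cancel R9 -> on_hand[A=21 B=58 C=39 D=29 E=43] avail[A=21 B=58 C=39 D=29 E=43] open={}

Answer: A: 21
B: 58
C: 39
D: 29
E: 43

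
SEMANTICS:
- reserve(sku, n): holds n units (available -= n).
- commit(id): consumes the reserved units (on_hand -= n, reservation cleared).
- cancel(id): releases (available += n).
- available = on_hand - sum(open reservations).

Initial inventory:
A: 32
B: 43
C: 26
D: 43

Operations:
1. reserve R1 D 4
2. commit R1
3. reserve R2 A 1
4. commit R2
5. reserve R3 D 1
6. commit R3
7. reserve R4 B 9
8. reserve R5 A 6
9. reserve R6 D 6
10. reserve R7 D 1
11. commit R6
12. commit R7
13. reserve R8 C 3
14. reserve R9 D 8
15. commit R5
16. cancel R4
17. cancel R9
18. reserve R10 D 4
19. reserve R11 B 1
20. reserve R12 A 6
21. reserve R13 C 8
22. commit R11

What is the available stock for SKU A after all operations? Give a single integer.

Answer: 19

Derivation:
Step 1: reserve R1 D 4 -> on_hand[A=32 B=43 C=26 D=43] avail[A=32 B=43 C=26 D=39] open={R1}
Step 2: commit R1 -> on_hand[A=32 B=43 C=26 D=39] avail[A=32 B=43 C=26 D=39] open={}
Step 3: reserve R2 A 1 -> on_hand[A=32 B=43 C=26 D=39] avail[A=31 B=43 C=26 D=39] open={R2}
Step 4: commit R2 -> on_hand[A=31 B=43 C=26 D=39] avail[A=31 B=43 C=26 D=39] open={}
Step 5: reserve R3 D 1 -> on_hand[A=31 B=43 C=26 D=39] avail[A=31 B=43 C=26 D=38] open={R3}
Step 6: commit R3 -> on_hand[A=31 B=43 C=26 D=38] avail[A=31 B=43 C=26 D=38] open={}
Step 7: reserve R4 B 9 -> on_hand[A=31 B=43 C=26 D=38] avail[A=31 B=34 C=26 D=38] open={R4}
Step 8: reserve R5 A 6 -> on_hand[A=31 B=43 C=26 D=38] avail[A=25 B=34 C=26 D=38] open={R4,R5}
Step 9: reserve R6 D 6 -> on_hand[A=31 B=43 C=26 D=38] avail[A=25 B=34 C=26 D=32] open={R4,R5,R6}
Step 10: reserve R7 D 1 -> on_hand[A=31 B=43 C=26 D=38] avail[A=25 B=34 C=26 D=31] open={R4,R5,R6,R7}
Step 11: commit R6 -> on_hand[A=31 B=43 C=26 D=32] avail[A=25 B=34 C=26 D=31] open={R4,R5,R7}
Step 12: commit R7 -> on_hand[A=31 B=43 C=26 D=31] avail[A=25 B=34 C=26 D=31] open={R4,R5}
Step 13: reserve R8 C 3 -> on_hand[A=31 B=43 C=26 D=31] avail[A=25 B=34 C=23 D=31] open={R4,R5,R8}
Step 14: reserve R9 D 8 -> on_hand[A=31 B=43 C=26 D=31] avail[A=25 B=34 C=23 D=23] open={R4,R5,R8,R9}
Step 15: commit R5 -> on_hand[A=25 B=43 C=26 D=31] avail[A=25 B=34 C=23 D=23] open={R4,R8,R9}
Step 16: cancel R4 -> on_hand[A=25 B=43 C=26 D=31] avail[A=25 B=43 C=23 D=23] open={R8,R9}
Step 17: cancel R9 -> on_hand[A=25 B=43 C=26 D=31] avail[A=25 B=43 C=23 D=31] open={R8}
Step 18: reserve R10 D 4 -> on_hand[A=25 B=43 C=26 D=31] avail[A=25 B=43 C=23 D=27] open={R10,R8}
Step 19: reserve R11 B 1 -> on_hand[A=25 B=43 C=26 D=31] avail[A=25 B=42 C=23 D=27] open={R10,R11,R8}
Step 20: reserve R12 A 6 -> on_hand[A=25 B=43 C=26 D=31] avail[A=19 B=42 C=23 D=27] open={R10,R11,R12,R8}
Step 21: reserve R13 C 8 -> on_hand[A=25 B=43 C=26 D=31] avail[A=19 B=42 C=15 D=27] open={R10,R11,R12,R13,R8}
Step 22: commit R11 -> on_hand[A=25 B=42 C=26 D=31] avail[A=19 B=42 C=15 D=27] open={R10,R12,R13,R8}
Final available[A] = 19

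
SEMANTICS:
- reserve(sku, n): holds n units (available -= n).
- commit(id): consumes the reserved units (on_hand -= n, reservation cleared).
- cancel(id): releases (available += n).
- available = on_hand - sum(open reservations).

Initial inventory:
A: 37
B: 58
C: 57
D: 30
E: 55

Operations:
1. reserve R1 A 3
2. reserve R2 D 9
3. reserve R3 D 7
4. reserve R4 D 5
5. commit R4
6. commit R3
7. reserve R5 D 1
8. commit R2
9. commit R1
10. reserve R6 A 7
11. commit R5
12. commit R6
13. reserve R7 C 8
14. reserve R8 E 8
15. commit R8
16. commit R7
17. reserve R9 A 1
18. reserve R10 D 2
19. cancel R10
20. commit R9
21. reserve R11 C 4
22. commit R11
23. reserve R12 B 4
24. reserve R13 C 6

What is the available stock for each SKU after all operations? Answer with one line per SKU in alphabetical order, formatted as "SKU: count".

Answer: A: 26
B: 54
C: 39
D: 8
E: 47

Derivation:
Step 1: reserve R1 A 3 -> on_hand[A=37 B=58 C=57 D=30 E=55] avail[A=34 B=58 C=57 D=30 E=55] open={R1}
Step 2: reserve R2 D 9 -> on_hand[A=37 B=58 C=57 D=30 E=55] avail[A=34 B=58 C=57 D=21 E=55] open={R1,R2}
Step 3: reserve R3 D 7 -> on_hand[A=37 B=58 C=57 D=30 E=55] avail[A=34 B=58 C=57 D=14 E=55] open={R1,R2,R3}
Step 4: reserve R4 D 5 -> on_hand[A=37 B=58 C=57 D=30 E=55] avail[A=34 B=58 C=57 D=9 E=55] open={R1,R2,R3,R4}
Step 5: commit R4 -> on_hand[A=37 B=58 C=57 D=25 E=55] avail[A=34 B=58 C=57 D=9 E=55] open={R1,R2,R3}
Step 6: commit R3 -> on_hand[A=37 B=58 C=57 D=18 E=55] avail[A=34 B=58 C=57 D=9 E=55] open={R1,R2}
Step 7: reserve R5 D 1 -> on_hand[A=37 B=58 C=57 D=18 E=55] avail[A=34 B=58 C=57 D=8 E=55] open={R1,R2,R5}
Step 8: commit R2 -> on_hand[A=37 B=58 C=57 D=9 E=55] avail[A=34 B=58 C=57 D=8 E=55] open={R1,R5}
Step 9: commit R1 -> on_hand[A=34 B=58 C=57 D=9 E=55] avail[A=34 B=58 C=57 D=8 E=55] open={R5}
Step 10: reserve R6 A 7 -> on_hand[A=34 B=58 C=57 D=9 E=55] avail[A=27 B=58 C=57 D=8 E=55] open={R5,R6}
Step 11: commit R5 -> on_hand[A=34 B=58 C=57 D=8 E=55] avail[A=27 B=58 C=57 D=8 E=55] open={R6}
Step 12: commit R6 -> on_hand[A=27 B=58 C=57 D=8 E=55] avail[A=27 B=58 C=57 D=8 E=55] open={}
Step 13: reserve R7 C 8 -> on_hand[A=27 B=58 C=57 D=8 E=55] avail[A=27 B=58 C=49 D=8 E=55] open={R7}
Step 14: reserve R8 E 8 -> on_hand[A=27 B=58 C=57 D=8 E=55] avail[A=27 B=58 C=49 D=8 E=47] open={R7,R8}
Step 15: commit R8 -> on_hand[A=27 B=58 C=57 D=8 E=47] avail[A=27 B=58 C=49 D=8 E=47] open={R7}
Step 16: commit R7 -> on_hand[A=27 B=58 C=49 D=8 E=47] avail[A=27 B=58 C=49 D=8 E=47] open={}
Step 17: reserve R9 A 1 -> on_hand[A=27 B=58 C=49 D=8 E=47] avail[A=26 B=58 C=49 D=8 E=47] open={R9}
Step 18: reserve R10 D 2 -> on_hand[A=27 B=58 C=49 D=8 E=47] avail[A=26 B=58 C=49 D=6 E=47] open={R10,R9}
Step 19: cancel R10 -> on_hand[A=27 B=58 C=49 D=8 E=47] avail[A=26 B=58 C=49 D=8 E=47] open={R9}
Step 20: commit R9 -> on_hand[A=26 B=58 C=49 D=8 E=47] avail[A=26 B=58 C=49 D=8 E=47] open={}
Step 21: reserve R11 C 4 -> on_hand[A=26 B=58 C=49 D=8 E=47] avail[A=26 B=58 C=45 D=8 E=47] open={R11}
Step 22: commit R11 -> on_hand[A=26 B=58 C=45 D=8 E=47] avail[A=26 B=58 C=45 D=8 E=47] open={}
Step 23: reserve R12 B 4 -> on_hand[A=26 B=58 C=45 D=8 E=47] avail[A=26 B=54 C=45 D=8 E=47] open={R12}
Step 24: reserve R13 C 6 -> on_hand[A=26 B=58 C=45 D=8 E=47] avail[A=26 B=54 C=39 D=8 E=47] open={R12,R13}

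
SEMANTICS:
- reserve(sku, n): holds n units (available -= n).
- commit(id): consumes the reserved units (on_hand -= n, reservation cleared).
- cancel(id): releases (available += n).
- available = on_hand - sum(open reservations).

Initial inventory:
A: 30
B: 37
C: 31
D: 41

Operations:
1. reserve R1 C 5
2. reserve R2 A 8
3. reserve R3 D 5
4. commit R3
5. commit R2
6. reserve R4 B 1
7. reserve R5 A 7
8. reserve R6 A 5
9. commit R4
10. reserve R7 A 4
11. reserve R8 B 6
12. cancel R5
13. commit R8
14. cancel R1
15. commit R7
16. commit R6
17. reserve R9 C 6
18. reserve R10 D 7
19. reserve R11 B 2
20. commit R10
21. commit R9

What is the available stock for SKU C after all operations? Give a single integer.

Answer: 25

Derivation:
Step 1: reserve R1 C 5 -> on_hand[A=30 B=37 C=31 D=41] avail[A=30 B=37 C=26 D=41] open={R1}
Step 2: reserve R2 A 8 -> on_hand[A=30 B=37 C=31 D=41] avail[A=22 B=37 C=26 D=41] open={R1,R2}
Step 3: reserve R3 D 5 -> on_hand[A=30 B=37 C=31 D=41] avail[A=22 B=37 C=26 D=36] open={R1,R2,R3}
Step 4: commit R3 -> on_hand[A=30 B=37 C=31 D=36] avail[A=22 B=37 C=26 D=36] open={R1,R2}
Step 5: commit R2 -> on_hand[A=22 B=37 C=31 D=36] avail[A=22 B=37 C=26 D=36] open={R1}
Step 6: reserve R4 B 1 -> on_hand[A=22 B=37 C=31 D=36] avail[A=22 B=36 C=26 D=36] open={R1,R4}
Step 7: reserve R5 A 7 -> on_hand[A=22 B=37 C=31 D=36] avail[A=15 B=36 C=26 D=36] open={R1,R4,R5}
Step 8: reserve R6 A 5 -> on_hand[A=22 B=37 C=31 D=36] avail[A=10 B=36 C=26 D=36] open={R1,R4,R5,R6}
Step 9: commit R4 -> on_hand[A=22 B=36 C=31 D=36] avail[A=10 B=36 C=26 D=36] open={R1,R5,R6}
Step 10: reserve R7 A 4 -> on_hand[A=22 B=36 C=31 D=36] avail[A=6 B=36 C=26 D=36] open={R1,R5,R6,R7}
Step 11: reserve R8 B 6 -> on_hand[A=22 B=36 C=31 D=36] avail[A=6 B=30 C=26 D=36] open={R1,R5,R6,R7,R8}
Step 12: cancel R5 -> on_hand[A=22 B=36 C=31 D=36] avail[A=13 B=30 C=26 D=36] open={R1,R6,R7,R8}
Step 13: commit R8 -> on_hand[A=22 B=30 C=31 D=36] avail[A=13 B=30 C=26 D=36] open={R1,R6,R7}
Step 14: cancel R1 -> on_hand[A=22 B=30 C=31 D=36] avail[A=13 B=30 C=31 D=36] open={R6,R7}
Step 15: commit R7 -> on_hand[A=18 B=30 C=31 D=36] avail[A=13 B=30 C=31 D=36] open={R6}
Step 16: commit R6 -> on_hand[A=13 B=30 C=31 D=36] avail[A=13 B=30 C=31 D=36] open={}
Step 17: reserve R9 C 6 -> on_hand[A=13 B=30 C=31 D=36] avail[A=13 B=30 C=25 D=36] open={R9}
Step 18: reserve R10 D 7 -> on_hand[A=13 B=30 C=31 D=36] avail[A=13 B=30 C=25 D=29] open={R10,R9}
Step 19: reserve R11 B 2 -> on_hand[A=13 B=30 C=31 D=36] avail[A=13 B=28 C=25 D=29] open={R10,R11,R9}
Step 20: commit R10 -> on_hand[A=13 B=30 C=31 D=29] avail[A=13 B=28 C=25 D=29] open={R11,R9}
Step 21: commit R9 -> on_hand[A=13 B=30 C=25 D=29] avail[A=13 B=28 C=25 D=29] open={R11}
Final available[C] = 25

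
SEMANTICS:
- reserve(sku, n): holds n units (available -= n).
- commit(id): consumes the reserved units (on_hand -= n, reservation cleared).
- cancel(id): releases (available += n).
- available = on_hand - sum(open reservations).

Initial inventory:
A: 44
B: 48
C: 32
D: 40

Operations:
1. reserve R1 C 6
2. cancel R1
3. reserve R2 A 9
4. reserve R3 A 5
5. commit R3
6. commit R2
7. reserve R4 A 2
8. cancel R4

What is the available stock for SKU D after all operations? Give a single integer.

Step 1: reserve R1 C 6 -> on_hand[A=44 B=48 C=32 D=40] avail[A=44 B=48 C=26 D=40] open={R1}
Step 2: cancel R1 -> on_hand[A=44 B=48 C=32 D=40] avail[A=44 B=48 C=32 D=40] open={}
Step 3: reserve R2 A 9 -> on_hand[A=44 B=48 C=32 D=40] avail[A=35 B=48 C=32 D=40] open={R2}
Step 4: reserve R3 A 5 -> on_hand[A=44 B=48 C=32 D=40] avail[A=30 B=48 C=32 D=40] open={R2,R3}
Step 5: commit R3 -> on_hand[A=39 B=48 C=32 D=40] avail[A=30 B=48 C=32 D=40] open={R2}
Step 6: commit R2 -> on_hand[A=30 B=48 C=32 D=40] avail[A=30 B=48 C=32 D=40] open={}
Step 7: reserve R4 A 2 -> on_hand[A=30 B=48 C=32 D=40] avail[A=28 B=48 C=32 D=40] open={R4}
Step 8: cancel R4 -> on_hand[A=30 B=48 C=32 D=40] avail[A=30 B=48 C=32 D=40] open={}
Final available[D] = 40

Answer: 40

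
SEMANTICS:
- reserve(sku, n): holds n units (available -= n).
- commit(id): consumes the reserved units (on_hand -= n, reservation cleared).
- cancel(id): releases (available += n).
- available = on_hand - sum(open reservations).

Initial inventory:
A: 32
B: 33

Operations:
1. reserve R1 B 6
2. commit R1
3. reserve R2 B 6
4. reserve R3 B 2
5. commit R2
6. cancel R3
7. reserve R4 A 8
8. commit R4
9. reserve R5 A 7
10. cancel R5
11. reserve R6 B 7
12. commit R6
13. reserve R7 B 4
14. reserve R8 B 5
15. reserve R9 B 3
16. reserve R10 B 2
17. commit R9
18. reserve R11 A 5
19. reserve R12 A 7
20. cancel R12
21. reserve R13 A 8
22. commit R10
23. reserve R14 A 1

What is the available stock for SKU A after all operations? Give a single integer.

Step 1: reserve R1 B 6 -> on_hand[A=32 B=33] avail[A=32 B=27] open={R1}
Step 2: commit R1 -> on_hand[A=32 B=27] avail[A=32 B=27] open={}
Step 3: reserve R2 B 6 -> on_hand[A=32 B=27] avail[A=32 B=21] open={R2}
Step 4: reserve R3 B 2 -> on_hand[A=32 B=27] avail[A=32 B=19] open={R2,R3}
Step 5: commit R2 -> on_hand[A=32 B=21] avail[A=32 B=19] open={R3}
Step 6: cancel R3 -> on_hand[A=32 B=21] avail[A=32 B=21] open={}
Step 7: reserve R4 A 8 -> on_hand[A=32 B=21] avail[A=24 B=21] open={R4}
Step 8: commit R4 -> on_hand[A=24 B=21] avail[A=24 B=21] open={}
Step 9: reserve R5 A 7 -> on_hand[A=24 B=21] avail[A=17 B=21] open={R5}
Step 10: cancel R5 -> on_hand[A=24 B=21] avail[A=24 B=21] open={}
Step 11: reserve R6 B 7 -> on_hand[A=24 B=21] avail[A=24 B=14] open={R6}
Step 12: commit R6 -> on_hand[A=24 B=14] avail[A=24 B=14] open={}
Step 13: reserve R7 B 4 -> on_hand[A=24 B=14] avail[A=24 B=10] open={R7}
Step 14: reserve R8 B 5 -> on_hand[A=24 B=14] avail[A=24 B=5] open={R7,R8}
Step 15: reserve R9 B 3 -> on_hand[A=24 B=14] avail[A=24 B=2] open={R7,R8,R9}
Step 16: reserve R10 B 2 -> on_hand[A=24 B=14] avail[A=24 B=0] open={R10,R7,R8,R9}
Step 17: commit R9 -> on_hand[A=24 B=11] avail[A=24 B=0] open={R10,R7,R8}
Step 18: reserve R11 A 5 -> on_hand[A=24 B=11] avail[A=19 B=0] open={R10,R11,R7,R8}
Step 19: reserve R12 A 7 -> on_hand[A=24 B=11] avail[A=12 B=0] open={R10,R11,R12,R7,R8}
Step 20: cancel R12 -> on_hand[A=24 B=11] avail[A=19 B=0] open={R10,R11,R7,R8}
Step 21: reserve R13 A 8 -> on_hand[A=24 B=11] avail[A=11 B=0] open={R10,R11,R13,R7,R8}
Step 22: commit R10 -> on_hand[A=24 B=9] avail[A=11 B=0] open={R11,R13,R7,R8}
Step 23: reserve R14 A 1 -> on_hand[A=24 B=9] avail[A=10 B=0] open={R11,R13,R14,R7,R8}
Final available[A] = 10

Answer: 10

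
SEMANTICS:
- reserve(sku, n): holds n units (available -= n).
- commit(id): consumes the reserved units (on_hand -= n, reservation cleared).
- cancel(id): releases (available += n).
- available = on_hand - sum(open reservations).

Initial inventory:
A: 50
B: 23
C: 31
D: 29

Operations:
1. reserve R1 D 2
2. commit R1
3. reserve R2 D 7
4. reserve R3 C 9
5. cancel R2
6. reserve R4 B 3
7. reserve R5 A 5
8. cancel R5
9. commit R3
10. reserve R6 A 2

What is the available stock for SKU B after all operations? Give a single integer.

Step 1: reserve R1 D 2 -> on_hand[A=50 B=23 C=31 D=29] avail[A=50 B=23 C=31 D=27] open={R1}
Step 2: commit R1 -> on_hand[A=50 B=23 C=31 D=27] avail[A=50 B=23 C=31 D=27] open={}
Step 3: reserve R2 D 7 -> on_hand[A=50 B=23 C=31 D=27] avail[A=50 B=23 C=31 D=20] open={R2}
Step 4: reserve R3 C 9 -> on_hand[A=50 B=23 C=31 D=27] avail[A=50 B=23 C=22 D=20] open={R2,R3}
Step 5: cancel R2 -> on_hand[A=50 B=23 C=31 D=27] avail[A=50 B=23 C=22 D=27] open={R3}
Step 6: reserve R4 B 3 -> on_hand[A=50 B=23 C=31 D=27] avail[A=50 B=20 C=22 D=27] open={R3,R4}
Step 7: reserve R5 A 5 -> on_hand[A=50 B=23 C=31 D=27] avail[A=45 B=20 C=22 D=27] open={R3,R4,R5}
Step 8: cancel R5 -> on_hand[A=50 B=23 C=31 D=27] avail[A=50 B=20 C=22 D=27] open={R3,R4}
Step 9: commit R3 -> on_hand[A=50 B=23 C=22 D=27] avail[A=50 B=20 C=22 D=27] open={R4}
Step 10: reserve R6 A 2 -> on_hand[A=50 B=23 C=22 D=27] avail[A=48 B=20 C=22 D=27] open={R4,R6}
Final available[B] = 20

Answer: 20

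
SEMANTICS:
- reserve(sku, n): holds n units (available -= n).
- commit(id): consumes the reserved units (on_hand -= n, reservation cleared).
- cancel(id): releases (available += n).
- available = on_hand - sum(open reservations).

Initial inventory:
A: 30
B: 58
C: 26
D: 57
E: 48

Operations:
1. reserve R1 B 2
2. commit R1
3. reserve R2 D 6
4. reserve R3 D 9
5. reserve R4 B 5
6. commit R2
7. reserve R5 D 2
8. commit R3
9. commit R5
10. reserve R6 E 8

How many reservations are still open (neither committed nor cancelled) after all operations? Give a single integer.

Step 1: reserve R1 B 2 -> on_hand[A=30 B=58 C=26 D=57 E=48] avail[A=30 B=56 C=26 D=57 E=48] open={R1}
Step 2: commit R1 -> on_hand[A=30 B=56 C=26 D=57 E=48] avail[A=30 B=56 C=26 D=57 E=48] open={}
Step 3: reserve R2 D 6 -> on_hand[A=30 B=56 C=26 D=57 E=48] avail[A=30 B=56 C=26 D=51 E=48] open={R2}
Step 4: reserve R3 D 9 -> on_hand[A=30 B=56 C=26 D=57 E=48] avail[A=30 B=56 C=26 D=42 E=48] open={R2,R3}
Step 5: reserve R4 B 5 -> on_hand[A=30 B=56 C=26 D=57 E=48] avail[A=30 B=51 C=26 D=42 E=48] open={R2,R3,R4}
Step 6: commit R2 -> on_hand[A=30 B=56 C=26 D=51 E=48] avail[A=30 B=51 C=26 D=42 E=48] open={R3,R4}
Step 7: reserve R5 D 2 -> on_hand[A=30 B=56 C=26 D=51 E=48] avail[A=30 B=51 C=26 D=40 E=48] open={R3,R4,R5}
Step 8: commit R3 -> on_hand[A=30 B=56 C=26 D=42 E=48] avail[A=30 B=51 C=26 D=40 E=48] open={R4,R5}
Step 9: commit R5 -> on_hand[A=30 B=56 C=26 D=40 E=48] avail[A=30 B=51 C=26 D=40 E=48] open={R4}
Step 10: reserve R6 E 8 -> on_hand[A=30 B=56 C=26 D=40 E=48] avail[A=30 B=51 C=26 D=40 E=40] open={R4,R6}
Open reservations: ['R4', 'R6'] -> 2

Answer: 2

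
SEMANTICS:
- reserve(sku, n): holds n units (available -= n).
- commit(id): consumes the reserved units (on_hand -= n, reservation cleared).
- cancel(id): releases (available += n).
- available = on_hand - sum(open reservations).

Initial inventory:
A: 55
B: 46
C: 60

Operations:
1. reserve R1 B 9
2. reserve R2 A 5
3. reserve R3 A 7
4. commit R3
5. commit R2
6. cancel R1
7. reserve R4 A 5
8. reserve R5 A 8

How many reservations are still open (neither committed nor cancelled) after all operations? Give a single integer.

Answer: 2

Derivation:
Step 1: reserve R1 B 9 -> on_hand[A=55 B=46 C=60] avail[A=55 B=37 C=60] open={R1}
Step 2: reserve R2 A 5 -> on_hand[A=55 B=46 C=60] avail[A=50 B=37 C=60] open={R1,R2}
Step 3: reserve R3 A 7 -> on_hand[A=55 B=46 C=60] avail[A=43 B=37 C=60] open={R1,R2,R3}
Step 4: commit R3 -> on_hand[A=48 B=46 C=60] avail[A=43 B=37 C=60] open={R1,R2}
Step 5: commit R2 -> on_hand[A=43 B=46 C=60] avail[A=43 B=37 C=60] open={R1}
Step 6: cancel R1 -> on_hand[A=43 B=46 C=60] avail[A=43 B=46 C=60] open={}
Step 7: reserve R4 A 5 -> on_hand[A=43 B=46 C=60] avail[A=38 B=46 C=60] open={R4}
Step 8: reserve R5 A 8 -> on_hand[A=43 B=46 C=60] avail[A=30 B=46 C=60] open={R4,R5}
Open reservations: ['R4', 'R5'] -> 2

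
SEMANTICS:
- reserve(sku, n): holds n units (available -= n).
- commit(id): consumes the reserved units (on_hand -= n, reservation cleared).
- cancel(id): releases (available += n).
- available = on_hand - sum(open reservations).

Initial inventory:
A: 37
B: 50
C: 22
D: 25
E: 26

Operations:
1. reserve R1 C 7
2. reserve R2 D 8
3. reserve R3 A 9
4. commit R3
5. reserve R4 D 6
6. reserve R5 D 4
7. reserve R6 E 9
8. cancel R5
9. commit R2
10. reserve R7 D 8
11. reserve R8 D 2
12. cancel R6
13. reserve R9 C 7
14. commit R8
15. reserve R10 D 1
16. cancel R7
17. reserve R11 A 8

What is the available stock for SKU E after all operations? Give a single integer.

Step 1: reserve R1 C 7 -> on_hand[A=37 B=50 C=22 D=25 E=26] avail[A=37 B=50 C=15 D=25 E=26] open={R1}
Step 2: reserve R2 D 8 -> on_hand[A=37 B=50 C=22 D=25 E=26] avail[A=37 B=50 C=15 D=17 E=26] open={R1,R2}
Step 3: reserve R3 A 9 -> on_hand[A=37 B=50 C=22 D=25 E=26] avail[A=28 B=50 C=15 D=17 E=26] open={R1,R2,R3}
Step 4: commit R3 -> on_hand[A=28 B=50 C=22 D=25 E=26] avail[A=28 B=50 C=15 D=17 E=26] open={R1,R2}
Step 5: reserve R4 D 6 -> on_hand[A=28 B=50 C=22 D=25 E=26] avail[A=28 B=50 C=15 D=11 E=26] open={R1,R2,R4}
Step 6: reserve R5 D 4 -> on_hand[A=28 B=50 C=22 D=25 E=26] avail[A=28 B=50 C=15 D=7 E=26] open={R1,R2,R4,R5}
Step 7: reserve R6 E 9 -> on_hand[A=28 B=50 C=22 D=25 E=26] avail[A=28 B=50 C=15 D=7 E=17] open={R1,R2,R4,R5,R6}
Step 8: cancel R5 -> on_hand[A=28 B=50 C=22 D=25 E=26] avail[A=28 B=50 C=15 D=11 E=17] open={R1,R2,R4,R6}
Step 9: commit R2 -> on_hand[A=28 B=50 C=22 D=17 E=26] avail[A=28 B=50 C=15 D=11 E=17] open={R1,R4,R6}
Step 10: reserve R7 D 8 -> on_hand[A=28 B=50 C=22 D=17 E=26] avail[A=28 B=50 C=15 D=3 E=17] open={R1,R4,R6,R7}
Step 11: reserve R8 D 2 -> on_hand[A=28 B=50 C=22 D=17 E=26] avail[A=28 B=50 C=15 D=1 E=17] open={R1,R4,R6,R7,R8}
Step 12: cancel R6 -> on_hand[A=28 B=50 C=22 D=17 E=26] avail[A=28 B=50 C=15 D=1 E=26] open={R1,R4,R7,R8}
Step 13: reserve R9 C 7 -> on_hand[A=28 B=50 C=22 D=17 E=26] avail[A=28 B=50 C=8 D=1 E=26] open={R1,R4,R7,R8,R9}
Step 14: commit R8 -> on_hand[A=28 B=50 C=22 D=15 E=26] avail[A=28 B=50 C=8 D=1 E=26] open={R1,R4,R7,R9}
Step 15: reserve R10 D 1 -> on_hand[A=28 B=50 C=22 D=15 E=26] avail[A=28 B=50 C=8 D=0 E=26] open={R1,R10,R4,R7,R9}
Step 16: cancel R7 -> on_hand[A=28 B=50 C=22 D=15 E=26] avail[A=28 B=50 C=8 D=8 E=26] open={R1,R10,R4,R9}
Step 17: reserve R11 A 8 -> on_hand[A=28 B=50 C=22 D=15 E=26] avail[A=20 B=50 C=8 D=8 E=26] open={R1,R10,R11,R4,R9}
Final available[E] = 26

Answer: 26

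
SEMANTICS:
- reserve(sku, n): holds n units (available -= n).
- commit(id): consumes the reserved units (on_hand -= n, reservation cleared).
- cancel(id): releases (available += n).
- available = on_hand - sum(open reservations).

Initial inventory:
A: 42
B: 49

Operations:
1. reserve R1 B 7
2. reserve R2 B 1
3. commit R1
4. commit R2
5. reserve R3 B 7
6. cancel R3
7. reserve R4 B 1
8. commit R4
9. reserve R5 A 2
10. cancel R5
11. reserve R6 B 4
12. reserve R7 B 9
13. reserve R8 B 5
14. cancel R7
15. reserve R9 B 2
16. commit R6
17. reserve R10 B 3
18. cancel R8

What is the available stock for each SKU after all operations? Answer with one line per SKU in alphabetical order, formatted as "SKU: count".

Answer: A: 42
B: 31

Derivation:
Step 1: reserve R1 B 7 -> on_hand[A=42 B=49] avail[A=42 B=42] open={R1}
Step 2: reserve R2 B 1 -> on_hand[A=42 B=49] avail[A=42 B=41] open={R1,R2}
Step 3: commit R1 -> on_hand[A=42 B=42] avail[A=42 B=41] open={R2}
Step 4: commit R2 -> on_hand[A=42 B=41] avail[A=42 B=41] open={}
Step 5: reserve R3 B 7 -> on_hand[A=42 B=41] avail[A=42 B=34] open={R3}
Step 6: cancel R3 -> on_hand[A=42 B=41] avail[A=42 B=41] open={}
Step 7: reserve R4 B 1 -> on_hand[A=42 B=41] avail[A=42 B=40] open={R4}
Step 8: commit R4 -> on_hand[A=42 B=40] avail[A=42 B=40] open={}
Step 9: reserve R5 A 2 -> on_hand[A=42 B=40] avail[A=40 B=40] open={R5}
Step 10: cancel R5 -> on_hand[A=42 B=40] avail[A=42 B=40] open={}
Step 11: reserve R6 B 4 -> on_hand[A=42 B=40] avail[A=42 B=36] open={R6}
Step 12: reserve R7 B 9 -> on_hand[A=42 B=40] avail[A=42 B=27] open={R6,R7}
Step 13: reserve R8 B 5 -> on_hand[A=42 B=40] avail[A=42 B=22] open={R6,R7,R8}
Step 14: cancel R7 -> on_hand[A=42 B=40] avail[A=42 B=31] open={R6,R8}
Step 15: reserve R9 B 2 -> on_hand[A=42 B=40] avail[A=42 B=29] open={R6,R8,R9}
Step 16: commit R6 -> on_hand[A=42 B=36] avail[A=42 B=29] open={R8,R9}
Step 17: reserve R10 B 3 -> on_hand[A=42 B=36] avail[A=42 B=26] open={R10,R8,R9}
Step 18: cancel R8 -> on_hand[A=42 B=36] avail[A=42 B=31] open={R10,R9}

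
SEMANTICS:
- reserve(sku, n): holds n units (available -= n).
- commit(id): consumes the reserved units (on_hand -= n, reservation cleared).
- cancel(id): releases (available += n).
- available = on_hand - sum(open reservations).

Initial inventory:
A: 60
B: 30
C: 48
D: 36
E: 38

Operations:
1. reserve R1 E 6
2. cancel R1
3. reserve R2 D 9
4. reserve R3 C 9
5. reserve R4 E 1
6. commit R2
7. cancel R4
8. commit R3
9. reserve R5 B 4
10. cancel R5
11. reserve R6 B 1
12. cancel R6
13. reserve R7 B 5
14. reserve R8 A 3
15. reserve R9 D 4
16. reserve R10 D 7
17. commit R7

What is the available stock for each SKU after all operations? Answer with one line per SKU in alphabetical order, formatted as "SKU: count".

Step 1: reserve R1 E 6 -> on_hand[A=60 B=30 C=48 D=36 E=38] avail[A=60 B=30 C=48 D=36 E=32] open={R1}
Step 2: cancel R1 -> on_hand[A=60 B=30 C=48 D=36 E=38] avail[A=60 B=30 C=48 D=36 E=38] open={}
Step 3: reserve R2 D 9 -> on_hand[A=60 B=30 C=48 D=36 E=38] avail[A=60 B=30 C=48 D=27 E=38] open={R2}
Step 4: reserve R3 C 9 -> on_hand[A=60 B=30 C=48 D=36 E=38] avail[A=60 B=30 C=39 D=27 E=38] open={R2,R3}
Step 5: reserve R4 E 1 -> on_hand[A=60 B=30 C=48 D=36 E=38] avail[A=60 B=30 C=39 D=27 E=37] open={R2,R3,R4}
Step 6: commit R2 -> on_hand[A=60 B=30 C=48 D=27 E=38] avail[A=60 B=30 C=39 D=27 E=37] open={R3,R4}
Step 7: cancel R4 -> on_hand[A=60 B=30 C=48 D=27 E=38] avail[A=60 B=30 C=39 D=27 E=38] open={R3}
Step 8: commit R3 -> on_hand[A=60 B=30 C=39 D=27 E=38] avail[A=60 B=30 C=39 D=27 E=38] open={}
Step 9: reserve R5 B 4 -> on_hand[A=60 B=30 C=39 D=27 E=38] avail[A=60 B=26 C=39 D=27 E=38] open={R5}
Step 10: cancel R5 -> on_hand[A=60 B=30 C=39 D=27 E=38] avail[A=60 B=30 C=39 D=27 E=38] open={}
Step 11: reserve R6 B 1 -> on_hand[A=60 B=30 C=39 D=27 E=38] avail[A=60 B=29 C=39 D=27 E=38] open={R6}
Step 12: cancel R6 -> on_hand[A=60 B=30 C=39 D=27 E=38] avail[A=60 B=30 C=39 D=27 E=38] open={}
Step 13: reserve R7 B 5 -> on_hand[A=60 B=30 C=39 D=27 E=38] avail[A=60 B=25 C=39 D=27 E=38] open={R7}
Step 14: reserve R8 A 3 -> on_hand[A=60 B=30 C=39 D=27 E=38] avail[A=57 B=25 C=39 D=27 E=38] open={R7,R8}
Step 15: reserve R9 D 4 -> on_hand[A=60 B=30 C=39 D=27 E=38] avail[A=57 B=25 C=39 D=23 E=38] open={R7,R8,R9}
Step 16: reserve R10 D 7 -> on_hand[A=60 B=30 C=39 D=27 E=38] avail[A=57 B=25 C=39 D=16 E=38] open={R10,R7,R8,R9}
Step 17: commit R7 -> on_hand[A=60 B=25 C=39 D=27 E=38] avail[A=57 B=25 C=39 D=16 E=38] open={R10,R8,R9}

Answer: A: 57
B: 25
C: 39
D: 16
E: 38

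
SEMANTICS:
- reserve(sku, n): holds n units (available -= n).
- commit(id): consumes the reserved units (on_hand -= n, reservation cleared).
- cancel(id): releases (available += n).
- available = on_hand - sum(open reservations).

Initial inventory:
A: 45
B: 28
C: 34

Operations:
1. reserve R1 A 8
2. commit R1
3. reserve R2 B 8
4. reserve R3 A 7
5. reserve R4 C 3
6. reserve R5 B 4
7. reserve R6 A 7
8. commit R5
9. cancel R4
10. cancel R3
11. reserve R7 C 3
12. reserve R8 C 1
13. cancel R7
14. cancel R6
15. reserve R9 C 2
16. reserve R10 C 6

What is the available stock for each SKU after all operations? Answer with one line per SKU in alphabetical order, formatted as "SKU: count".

Answer: A: 37
B: 16
C: 25

Derivation:
Step 1: reserve R1 A 8 -> on_hand[A=45 B=28 C=34] avail[A=37 B=28 C=34] open={R1}
Step 2: commit R1 -> on_hand[A=37 B=28 C=34] avail[A=37 B=28 C=34] open={}
Step 3: reserve R2 B 8 -> on_hand[A=37 B=28 C=34] avail[A=37 B=20 C=34] open={R2}
Step 4: reserve R3 A 7 -> on_hand[A=37 B=28 C=34] avail[A=30 B=20 C=34] open={R2,R3}
Step 5: reserve R4 C 3 -> on_hand[A=37 B=28 C=34] avail[A=30 B=20 C=31] open={R2,R3,R4}
Step 6: reserve R5 B 4 -> on_hand[A=37 B=28 C=34] avail[A=30 B=16 C=31] open={R2,R3,R4,R5}
Step 7: reserve R6 A 7 -> on_hand[A=37 B=28 C=34] avail[A=23 B=16 C=31] open={R2,R3,R4,R5,R6}
Step 8: commit R5 -> on_hand[A=37 B=24 C=34] avail[A=23 B=16 C=31] open={R2,R3,R4,R6}
Step 9: cancel R4 -> on_hand[A=37 B=24 C=34] avail[A=23 B=16 C=34] open={R2,R3,R6}
Step 10: cancel R3 -> on_hand[A=37 B=24 C=34] avail[A=30 B=16 C=34] open={R2,R6}
Step 11: reserve R7 C 3 -> on_hand[A=37 B=24 C=34] avail[A=30 B=16 C=31] open={R2,R6,R7}
Step 12: reserve R8 C 1 -> on_hand[A=37 B=24 C=34] avail[A=30 B=16 C=30] open={R2,R6,R7,R8}
Step 13: cancel R7 -> on_hand[A=37 B=24 C=34] avail[A=30 B=16 C=33] open={R2,R6,R8}
Step 14: cancel R6 -> on_hand[A=37 B=24 C=34] avail[A=37 B=16 C=33] open={R2,R8}
Step 15: reserve R9 C 2 -> on_hand[A=37 B=24 C=34] avail[A=37 B=16 C=31] open={R2,R8,R9}
Step 16: reserve R10 C 6 -> on_hand[A=37 B=24 C=34] avail[A=37 B=16 C=25] open={R10,R2,R8,R9}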